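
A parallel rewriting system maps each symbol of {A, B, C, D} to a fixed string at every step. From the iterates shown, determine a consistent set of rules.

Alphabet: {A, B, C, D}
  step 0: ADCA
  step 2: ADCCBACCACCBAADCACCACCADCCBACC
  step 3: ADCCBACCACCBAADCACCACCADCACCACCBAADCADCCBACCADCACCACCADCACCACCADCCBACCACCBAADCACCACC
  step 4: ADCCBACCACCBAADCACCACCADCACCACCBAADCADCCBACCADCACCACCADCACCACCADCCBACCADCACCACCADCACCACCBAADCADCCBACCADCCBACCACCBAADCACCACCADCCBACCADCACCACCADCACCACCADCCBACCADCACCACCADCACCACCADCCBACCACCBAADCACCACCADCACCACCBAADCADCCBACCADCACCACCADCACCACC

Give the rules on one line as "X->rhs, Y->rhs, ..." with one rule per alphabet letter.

  step 3 ⇒ step 4: ADCCBACCACCBAADCACCACCADCACCACCBAADCADCCBACCADCACCACCADCACCACCADCCBACCACCBAADCACCACC ⇒ ADC·CB·ACC·ACC·BA·ADC·ACC·ACC·ADC·ACC·ACC·BA·ADC·ADC·CB·ACC·ADC·ACC·ACC·ADC·ACC·ACC·ADC·CB·ACC·ADC·ACC·ACC·ADC·ACC·ACC·BA·ADC·ADC·CB·ACC·ADC·CB·ACC·ACC·BA·ADC·ACC·ACC·ADC·CB·ACC·ADC·ACC·ACC·ADC·ACC·ACC·ADC·CB·ACC·ADC·ACC·ACC·ADC·ACC·ACC·ADC·CB·ACC·ACC·BA·ADC·ACC·ACC·ADC·ACC·ACC·BA·ADC·ADC·CB·ACC·ADC·ACC·ACC·ADC·ACC·ACC
    A ↦ ADC
    B ↦ BA
    C ↦ ACC
    D ↦ CB

A->ADC, B->BA, C->ACC, D->CB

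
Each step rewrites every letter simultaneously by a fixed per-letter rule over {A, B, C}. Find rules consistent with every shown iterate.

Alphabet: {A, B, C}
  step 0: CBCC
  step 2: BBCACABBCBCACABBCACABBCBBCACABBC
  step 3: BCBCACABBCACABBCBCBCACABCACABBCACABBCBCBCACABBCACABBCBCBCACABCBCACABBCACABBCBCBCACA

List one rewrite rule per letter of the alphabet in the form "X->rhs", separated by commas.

A->BBC, B->BC, C->ACA

  step 2 ⇒ step 3: BBCACABBCBCACABBCACABBCBBCACABBC ⇒ BC·BC·ACA·BBC·ACA·BBC·BC·BC·ACA·BC·ACA·BBC·ACA·BBC·BC·BC·ACA·BBC·ACA·BBC·BC·BC·ACA·BC·BC·ACA·BBC·ACA·BBC·BC·BC·ACA
    A ↦ BBC
    B ↦ BC
    C ↦ ACA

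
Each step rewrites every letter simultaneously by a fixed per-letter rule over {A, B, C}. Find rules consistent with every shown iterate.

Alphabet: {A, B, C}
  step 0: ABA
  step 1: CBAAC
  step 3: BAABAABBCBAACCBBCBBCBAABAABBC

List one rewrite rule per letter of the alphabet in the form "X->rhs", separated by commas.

  step 0 ⇒ step 1: ABA ⇒ C·BAA·C
    A ↦ C
    B ↦ BAA
    C ↦ BBC  (constrained at step 1)

A->C, B->BAA, C->BBC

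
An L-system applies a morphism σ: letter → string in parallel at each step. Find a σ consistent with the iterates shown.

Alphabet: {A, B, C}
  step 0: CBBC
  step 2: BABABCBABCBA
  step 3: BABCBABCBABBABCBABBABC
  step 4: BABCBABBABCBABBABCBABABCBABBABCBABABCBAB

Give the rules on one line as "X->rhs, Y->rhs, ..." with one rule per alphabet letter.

  step 3 ⇒ step 4: BABCBABCBABBABCBABBABC ⇒ BA·BC·BA·B·BA·BC·BA·B·BA·BC·BA·BA·BC·BA·B·BA·BC·BA·BA·BC·BA·B
    A ↦ BC
    B ↦ BA
    C ↦ B

A->BC, B->BA, C->B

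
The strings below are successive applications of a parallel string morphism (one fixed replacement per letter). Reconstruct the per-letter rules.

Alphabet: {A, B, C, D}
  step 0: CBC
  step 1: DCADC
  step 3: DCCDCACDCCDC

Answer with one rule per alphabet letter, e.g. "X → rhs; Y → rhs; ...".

  step 0 ⇒ step 1: CBC ⇒ DC·A·DC
    B ↦ A
    C ↦ DC
    A ↦ BD  (constrained at step 1)
    D ↦ C  (constrained at step 1)

A->BD, B->A, C->DC, D->C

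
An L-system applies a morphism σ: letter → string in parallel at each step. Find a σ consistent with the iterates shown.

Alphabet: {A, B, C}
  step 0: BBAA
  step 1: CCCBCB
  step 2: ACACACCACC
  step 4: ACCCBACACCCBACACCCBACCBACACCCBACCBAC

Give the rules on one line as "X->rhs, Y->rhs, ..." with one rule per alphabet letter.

  step 1 ⇒ step 2: CCCBCB ⇒ AC·AC·AC·C·AC·C
    B ↦ C
    C ↦ AC
  step 0 ⇒ step 1: BBAA ⇒ C·C·CB·CB
    A ↦ CB

A->CB, B->C, C->AC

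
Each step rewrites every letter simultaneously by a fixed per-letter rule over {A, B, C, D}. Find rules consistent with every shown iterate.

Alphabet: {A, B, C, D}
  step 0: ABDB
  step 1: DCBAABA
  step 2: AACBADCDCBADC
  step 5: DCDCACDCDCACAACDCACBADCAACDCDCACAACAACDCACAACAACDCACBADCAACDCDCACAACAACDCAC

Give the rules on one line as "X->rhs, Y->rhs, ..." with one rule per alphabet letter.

  step 1 ⇒ step 2: DCBAABA ⇒ A·AC·BA·DC·DC·BA·DC
    A ↦ DC
    B ↦ BA
    C ↦ AC
    D ↦ A

A->DC, B->BA, C->AC, D->A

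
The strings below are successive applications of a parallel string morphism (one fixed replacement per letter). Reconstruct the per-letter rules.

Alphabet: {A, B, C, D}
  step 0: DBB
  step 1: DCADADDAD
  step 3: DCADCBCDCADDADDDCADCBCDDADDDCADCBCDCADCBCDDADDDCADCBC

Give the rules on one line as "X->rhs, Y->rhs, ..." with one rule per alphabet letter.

  step 0 ⇒ step 1: DBB ⇒ DCA·DAD·DAD
    B ↦ DAD
    D ↦ DCA
    A ↦ CBC  (constrained at step 1)
    C ↦ D  (constrained at step 1)

A->CBC, B->DAD, C->D, D->DCA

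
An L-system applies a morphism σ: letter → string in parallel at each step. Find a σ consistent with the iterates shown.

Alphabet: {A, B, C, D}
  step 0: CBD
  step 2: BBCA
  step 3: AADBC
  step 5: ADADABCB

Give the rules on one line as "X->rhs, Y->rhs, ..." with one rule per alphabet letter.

  step 2 ⇒ step 3: BBCA ⇒ A·A·D·BC
    A ↦ BC
    B ↦ A
    C ↦ D
    D ↦ B  (constrained at step 0)

A->BC, B->A, C->D, D->B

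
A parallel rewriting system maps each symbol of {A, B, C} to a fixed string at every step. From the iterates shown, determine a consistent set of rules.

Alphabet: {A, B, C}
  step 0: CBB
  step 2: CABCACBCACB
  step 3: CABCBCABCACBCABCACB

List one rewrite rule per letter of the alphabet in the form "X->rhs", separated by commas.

  step 2 ⇒ step 3: CABCACBCACB ⇒ CA·B·CB·CA·B·CA·CB·CA·B·CA·CB
    A ↦ B
    B ↦ CB
    C ↦ CA

A->B, B->CB, C->CA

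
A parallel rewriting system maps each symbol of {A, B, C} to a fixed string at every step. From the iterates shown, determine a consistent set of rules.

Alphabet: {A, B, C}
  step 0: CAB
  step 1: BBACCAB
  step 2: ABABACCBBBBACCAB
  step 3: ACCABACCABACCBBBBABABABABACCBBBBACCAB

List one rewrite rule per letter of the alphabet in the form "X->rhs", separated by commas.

  step 2 ⇒ step 3: ABABACCBBBBACCAB ⇒ ACC·AB·ACC·AB·ACC·BB·BB·AB·AB·AB·AB·ACC·BB·BB·ACC·AB
    A ↦ ACC
    B ↦ AB
    C ↦ BB

A->ACC, B->AB, C->BB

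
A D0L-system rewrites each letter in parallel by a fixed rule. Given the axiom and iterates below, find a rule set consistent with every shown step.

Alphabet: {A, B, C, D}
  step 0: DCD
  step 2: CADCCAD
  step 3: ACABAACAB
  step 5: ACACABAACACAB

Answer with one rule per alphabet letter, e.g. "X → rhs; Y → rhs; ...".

  step 2 ⇒ step 3: CADCCAD ⇒ A·C·AB·A·A·C·AB
    A ↦ C
    C ↦ A
    D ↦ AB
    B ↦ AD  (constrained at step 3)

A->C, B->AD, C->A, D->AB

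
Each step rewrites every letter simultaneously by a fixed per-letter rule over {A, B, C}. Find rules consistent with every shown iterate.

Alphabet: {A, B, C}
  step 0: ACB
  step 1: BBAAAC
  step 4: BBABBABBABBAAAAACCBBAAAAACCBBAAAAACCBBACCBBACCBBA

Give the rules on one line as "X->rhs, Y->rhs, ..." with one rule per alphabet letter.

A->BBA, B->C, C->AA

  step 0 ⇒ step 1: ACB ⇒ BBA·AA·C
    A ↦ BBA
    B ↦ C
    C ↦ AA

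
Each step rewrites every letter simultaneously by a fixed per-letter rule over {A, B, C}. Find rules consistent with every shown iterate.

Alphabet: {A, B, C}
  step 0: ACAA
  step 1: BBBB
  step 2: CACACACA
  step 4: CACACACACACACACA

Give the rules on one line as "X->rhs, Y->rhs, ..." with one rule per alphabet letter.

  step 1 ⇒ step 2: BBBB ⇒ CA·CA·CA·CA
    B ↦ CA
  step 0 ⇒ step 1: ACAA ⇒ B·B·B·B
    A ↦ B
  step 0 ⇒ step 1: ACAA ⇒ B·B·B·B
    C ↦ B

A->B, B->CA, C->B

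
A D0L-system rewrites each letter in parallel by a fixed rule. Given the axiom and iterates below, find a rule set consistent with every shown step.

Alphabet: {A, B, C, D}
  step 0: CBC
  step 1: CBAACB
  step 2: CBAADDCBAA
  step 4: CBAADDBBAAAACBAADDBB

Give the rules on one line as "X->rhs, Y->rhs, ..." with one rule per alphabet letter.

A->D, B->AA, C->CB, D->B

  step 1 ⇒ step 2: CBAACB ⇒ CB·AA·D·D·CB·AA
    A ↦ D
    B ↦ AA
    C ↦ CB
    D ↦ B  (constrained at step 2)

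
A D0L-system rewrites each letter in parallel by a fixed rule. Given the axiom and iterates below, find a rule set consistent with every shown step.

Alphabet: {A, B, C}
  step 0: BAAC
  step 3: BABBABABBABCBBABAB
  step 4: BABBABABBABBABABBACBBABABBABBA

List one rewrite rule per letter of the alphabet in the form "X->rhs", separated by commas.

A->B, B->BA, C->CB

  step 3 ⇒ step 4: BABBABABBABCBBABAB ⇒ BA·B·BA·BA·B·BA·B·BA·BA·B·BA·CB·BA·BA·B·BA·B·BA
    A ↦ B
    B ↦ BA
    C ↦ CB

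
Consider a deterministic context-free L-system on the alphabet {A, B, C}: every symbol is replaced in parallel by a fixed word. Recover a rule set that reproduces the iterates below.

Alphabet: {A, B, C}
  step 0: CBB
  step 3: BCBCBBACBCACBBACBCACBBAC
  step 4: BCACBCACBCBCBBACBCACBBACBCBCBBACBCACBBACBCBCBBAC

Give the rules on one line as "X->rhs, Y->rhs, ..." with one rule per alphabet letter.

  step 3 ⇒ step 4: BCBCBBACBCACBBACBCACBBAC ⇒ BC·AC·BC·AC·BC·BC·BB·AC·BC·AC·BB·AC·BC·BC·BB·AC·BC·AC·BB·AC·BC·BC·BB·AC
    A ↦ BB
    B ↦ BC
    C ↦ AC

A->BB, B->BC, C->AC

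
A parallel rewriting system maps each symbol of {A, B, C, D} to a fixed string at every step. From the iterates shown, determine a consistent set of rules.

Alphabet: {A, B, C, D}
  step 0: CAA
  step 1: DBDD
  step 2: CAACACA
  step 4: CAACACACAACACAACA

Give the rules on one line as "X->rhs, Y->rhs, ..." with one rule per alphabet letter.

A->D, B->A, C->DB, D->CA

  step 1 ⇒ step 2: DBDD ⇒ CA·A·CA·CA
    B ↦ A
    D ↦ CA
  step 0 ⇒ step 1: CAA ⇒ DB·D·D
    A ↦ D
  step 0 ⇒ step 1: CAA ⇒ DB·D·D
    C ↦ DB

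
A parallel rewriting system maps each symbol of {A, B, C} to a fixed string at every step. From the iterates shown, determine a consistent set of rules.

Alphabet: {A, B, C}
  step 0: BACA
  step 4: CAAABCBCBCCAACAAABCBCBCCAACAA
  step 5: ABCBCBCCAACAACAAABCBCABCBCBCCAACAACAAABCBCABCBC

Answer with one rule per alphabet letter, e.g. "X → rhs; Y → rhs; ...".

  step 4 ⇒ step 5: CAAABCBCBCCAACAAABCBCBCCAACAA ⇒ A·BC·BC·BC·CA·A·CA·A·CA·A·A·BC·BC·A·BC·BC·BC·CA·A·CA·A·CA·A·A·BC·BC·A·BC·BC
    A ↦ BC
    B ↦ CA
    C ↦ A

A->BC, B->CA, C->A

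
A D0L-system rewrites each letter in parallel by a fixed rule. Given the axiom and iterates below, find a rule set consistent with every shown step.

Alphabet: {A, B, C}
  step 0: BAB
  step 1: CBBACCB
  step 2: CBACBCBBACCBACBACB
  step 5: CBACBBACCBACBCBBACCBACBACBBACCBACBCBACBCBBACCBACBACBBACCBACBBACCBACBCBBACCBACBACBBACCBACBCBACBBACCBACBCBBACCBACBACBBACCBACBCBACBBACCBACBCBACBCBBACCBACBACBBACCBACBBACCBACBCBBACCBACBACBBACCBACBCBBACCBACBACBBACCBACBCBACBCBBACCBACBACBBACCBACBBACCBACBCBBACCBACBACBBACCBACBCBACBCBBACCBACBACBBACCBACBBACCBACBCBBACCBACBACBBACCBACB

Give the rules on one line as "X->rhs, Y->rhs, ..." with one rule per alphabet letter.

A->BAC, B->CB, C->CBA

  step 1 ⇒ step 2: CBBACCB ⇒ CBA·CB·CB·BAC·CBA·CBA·CB
    A ↦ BAC
    B ↦ CB
    C ↦ CBA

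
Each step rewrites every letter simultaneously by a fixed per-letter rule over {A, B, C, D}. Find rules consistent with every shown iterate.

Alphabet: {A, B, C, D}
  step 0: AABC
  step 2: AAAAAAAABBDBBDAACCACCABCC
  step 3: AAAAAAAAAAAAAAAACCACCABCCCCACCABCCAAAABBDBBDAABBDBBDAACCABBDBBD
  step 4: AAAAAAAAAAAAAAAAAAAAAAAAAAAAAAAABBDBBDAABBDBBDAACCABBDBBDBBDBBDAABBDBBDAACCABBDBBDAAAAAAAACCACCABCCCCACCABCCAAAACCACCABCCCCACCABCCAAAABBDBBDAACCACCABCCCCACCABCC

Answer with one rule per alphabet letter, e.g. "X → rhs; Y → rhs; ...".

A->AA, B->CCA, C->BBD, D->BCC

  step 3 ⇒ step 4: AAAAAAAAAAAAAAAACCACCABCCCCACCABCCAAAABBDBBDAABBDBBDAACCABBDBBD ⇒ AA·AA·AA·AA·AA·AA·AA·AA·AA·AA·AA·AA·AA·AA·AA·AA·BBD·BBD·AA·BBD·BBD·AA·CCA·BBD·BBD·BBD·BBD·AA·BBD·BBD·AA·CCA·BBD·BBD·AA·AA·AA·AA·CCA·CCA·BCC·CCA·CCA·BCC·AA·AA·CCA·CCA·BCC·CCA·CCA·BCC·AA·AA·BBD·BBD·AA·CCA·CCA·BCC·CCA·CCA·BCC
    A ↦ AA
    B ↦ CCA
    C ↦ BBD
    D ↦ BCC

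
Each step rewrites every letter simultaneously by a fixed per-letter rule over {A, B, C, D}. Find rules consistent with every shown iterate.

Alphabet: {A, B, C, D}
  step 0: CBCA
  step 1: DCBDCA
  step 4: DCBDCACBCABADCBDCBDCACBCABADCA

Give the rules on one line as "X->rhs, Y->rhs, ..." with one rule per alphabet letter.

A->CA, B->CB, C->D, D->BA

  step 0 ⇒ step 1: CBCA ⇒ D·CB·D·CA
    A ↦ CA
    B ↦ CB
    C ↦ D
    D ↦ BA  (constrained at step 1)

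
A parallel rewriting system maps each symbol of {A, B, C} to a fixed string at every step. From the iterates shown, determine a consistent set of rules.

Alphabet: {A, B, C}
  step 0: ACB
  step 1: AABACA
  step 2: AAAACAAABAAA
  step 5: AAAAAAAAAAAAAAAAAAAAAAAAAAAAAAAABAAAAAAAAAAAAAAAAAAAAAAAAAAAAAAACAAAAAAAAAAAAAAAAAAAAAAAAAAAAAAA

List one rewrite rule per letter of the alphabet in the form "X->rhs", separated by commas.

  step 1 ⇒ step 2: AABACA ⇒ AA·AA·CA·AA·BA·AA
    A ↦ AA
    B ↦ CA
    C ↦ BA

A->AA, B->CA, C->BA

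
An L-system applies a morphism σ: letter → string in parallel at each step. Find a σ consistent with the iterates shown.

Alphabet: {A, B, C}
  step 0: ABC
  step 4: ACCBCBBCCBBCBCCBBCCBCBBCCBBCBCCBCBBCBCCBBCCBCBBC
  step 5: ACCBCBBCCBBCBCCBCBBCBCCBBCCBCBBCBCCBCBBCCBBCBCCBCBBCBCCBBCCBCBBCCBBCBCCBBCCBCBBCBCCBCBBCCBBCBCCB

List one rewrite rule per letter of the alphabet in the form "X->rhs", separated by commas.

A->AC, B->BC, C->CB

  step 4 ⇒ step 5: ACCBCBBCCBBCBCCBBCCBCBBCCBBCBCCBCBBCBCCBBCCBCBBC ⇒ AC·CB·CB·BC·CB·BC·BC·CB·CB·BC·BC·CB·BC·CB·CB·BC·BC·CB·CB·BC·CB·BC·BC·CB·CB·BC·BC·CB·BC·CB·CB·BC·CB·BC·BC·CB·BC·CB·CB·BC·BC·CB·CB·BC·CB·BC·BC·CB
    A ↦ AC
    B ↦ BC
    C ↦ CB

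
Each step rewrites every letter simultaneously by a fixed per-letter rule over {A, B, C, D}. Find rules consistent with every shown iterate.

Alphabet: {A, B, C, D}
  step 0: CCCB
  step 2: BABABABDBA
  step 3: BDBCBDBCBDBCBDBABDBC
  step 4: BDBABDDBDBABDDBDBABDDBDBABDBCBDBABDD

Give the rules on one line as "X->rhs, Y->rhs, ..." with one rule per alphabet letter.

A->BC, B->BD, C->D, D->BA

  step 3 ⇒ step 4: BDBCBDBCBDBCBDBABDBC ⇒ BD·BA·BD·D·BD·BA·BD·D·BD·BA·BD·D·BD·BA·BD·BC·BD·BA·BD·D
    A ↦ BC
    B ↦ BD
    C ↦ D
    D ↦ BA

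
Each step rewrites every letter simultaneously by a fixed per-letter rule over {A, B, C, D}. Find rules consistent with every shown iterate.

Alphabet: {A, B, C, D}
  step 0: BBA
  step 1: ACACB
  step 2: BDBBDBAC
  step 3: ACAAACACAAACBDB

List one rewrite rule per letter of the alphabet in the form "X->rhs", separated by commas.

  step 2 ⇒ step 3: BDBBDBAC ⇒ AC·AA·AC·AC·AA·AC·B·DB
    A ↦ B
    B ↦ AC
    C ↦ DB
    D ↦ AA

A->B, B->AC, C->DB, D->AA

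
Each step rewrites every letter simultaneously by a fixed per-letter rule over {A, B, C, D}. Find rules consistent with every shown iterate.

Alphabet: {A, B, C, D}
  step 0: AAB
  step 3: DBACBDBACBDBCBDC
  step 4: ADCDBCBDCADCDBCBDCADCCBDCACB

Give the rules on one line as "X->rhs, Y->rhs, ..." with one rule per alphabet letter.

  step 3 ⇒ step 4: DBACBDBACBDBCBDC ⇒ A·DC·DB·CB·DC·A·DC·DB·CB·DC·A·DC·CB·DC·A·CB
    A ↦ DB
    B ↦ DC
    C ↦ CB
    D ↦ A

A->DB, B->DC, C->CB, D->A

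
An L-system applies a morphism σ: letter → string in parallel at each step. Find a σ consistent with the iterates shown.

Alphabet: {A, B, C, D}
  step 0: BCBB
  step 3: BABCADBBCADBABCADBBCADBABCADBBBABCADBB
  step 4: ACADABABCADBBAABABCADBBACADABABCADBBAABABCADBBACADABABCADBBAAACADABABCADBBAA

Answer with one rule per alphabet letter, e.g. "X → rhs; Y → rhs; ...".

  step 3 ⇒ step 4: BABCADBBCADBABCADBBCADBABCADBBBABCADBB ⇒ A·CAD·A·BAB·CAD·BB·A·A·BAB·CAD·BB·A·CAD·A·BAB·CAD·BB·A·A·BAB·CAD·BB·A·CAD·A·BAB·CAD·BB·A·A·A·CAD·A·BAB·CAD·BB·A·A
    A ↦ CAD
    B ↦ A
    C ↦ BAB
    D ↦ BB

A->CAD, B->A, C->BAB, D->BB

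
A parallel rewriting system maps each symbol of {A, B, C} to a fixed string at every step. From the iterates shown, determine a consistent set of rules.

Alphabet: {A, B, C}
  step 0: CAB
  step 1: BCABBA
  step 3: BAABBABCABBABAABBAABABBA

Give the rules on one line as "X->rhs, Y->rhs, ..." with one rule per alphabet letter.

A->AB, B->BA, C->BC

  step 0 ⇒ step 1: CAB ⇒ BC·AB·BA
    A ↦ AB
    B ↦ BA
    C ↦ BC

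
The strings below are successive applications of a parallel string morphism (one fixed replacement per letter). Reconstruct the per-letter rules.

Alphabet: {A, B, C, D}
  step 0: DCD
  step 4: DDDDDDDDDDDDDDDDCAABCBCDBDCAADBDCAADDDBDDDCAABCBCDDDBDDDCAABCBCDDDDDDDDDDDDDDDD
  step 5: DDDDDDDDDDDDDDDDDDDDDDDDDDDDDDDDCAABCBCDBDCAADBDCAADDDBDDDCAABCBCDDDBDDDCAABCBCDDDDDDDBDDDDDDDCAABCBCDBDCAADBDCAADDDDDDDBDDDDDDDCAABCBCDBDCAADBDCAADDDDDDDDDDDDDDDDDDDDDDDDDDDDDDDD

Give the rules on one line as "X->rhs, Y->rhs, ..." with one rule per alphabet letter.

  step 4 ⇒ step 5: DDDDDDDDDDDDDDDDCAABCBCDBDCAADBDCAADDDBDDDCAABCBCDDDBDDDCAABCBCDDDDDDDDDDDDDDDD ⇒ DD·DD·DD·DD·DD·DD·DD·DD·DD·DD·DD·DD·DD·DD·DD·DD·CAA·BC·BC·DBD·CAA·DBD·CAA·DD·DBD·DD·CAA·BC·BC·DD·DBD·DD·CAA·BC·BC·DD·DD·DD·DBD·DD·DD·DD·CAA·BC·BC·DBD·CAA·DBD·CAA·DD·DD·DD·DBD·DD·DD·DD·CAA·BC·BC·DBD·CAA·DBD·CAA·DD·DD·DD·DD·DD·DD·DD·DD·DD·DD·DD·DD·DD·DD·DD·DD
    A ↦ BC
    B ↦ DBD
    C ↦ CAA
    D ↦ DD

A->BC, B->DBD, C->CAA, D->DD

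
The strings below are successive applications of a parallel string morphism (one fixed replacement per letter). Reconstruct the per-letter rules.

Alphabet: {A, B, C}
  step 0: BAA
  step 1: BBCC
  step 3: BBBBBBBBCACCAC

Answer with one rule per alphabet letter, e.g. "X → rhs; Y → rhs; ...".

A->C, B->BB, C->AC

  step 0 ⇒ step 1: BAA ⇒ BB·C·C
    A ↦ C
    B ↦ BB
    C ↦ AC  (constrained at step 1)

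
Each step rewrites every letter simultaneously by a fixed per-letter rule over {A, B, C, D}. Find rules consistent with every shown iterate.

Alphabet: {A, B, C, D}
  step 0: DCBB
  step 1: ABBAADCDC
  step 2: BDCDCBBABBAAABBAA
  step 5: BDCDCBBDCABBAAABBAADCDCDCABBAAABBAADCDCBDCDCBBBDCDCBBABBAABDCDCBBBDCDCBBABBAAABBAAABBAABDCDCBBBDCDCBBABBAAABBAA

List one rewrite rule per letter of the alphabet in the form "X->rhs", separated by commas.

A->B, B->DC, C->AA, D->ABB

  step 1 ⇒ step 2: ABBAADCDC ⇒ B·DC·DC·B·B·ABB·AA·ABB·AA
    A ↦ B
    B ↦ DC
    C ↦ AA
    D ↦ ABB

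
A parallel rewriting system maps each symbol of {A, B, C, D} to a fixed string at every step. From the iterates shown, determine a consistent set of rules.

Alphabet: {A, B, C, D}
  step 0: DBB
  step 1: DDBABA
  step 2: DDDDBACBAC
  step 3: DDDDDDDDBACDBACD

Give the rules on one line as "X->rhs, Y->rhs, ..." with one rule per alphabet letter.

A->C, B->BA, C->D, D->DD

  step 2 ⇒ step 3: DDDDBACBAC ⇒ DD·DD·DD·DD·BA·C·D·BA·C·D
    A ↦ C
    B ↦ BA
    C ↦ D
    D ↦ DD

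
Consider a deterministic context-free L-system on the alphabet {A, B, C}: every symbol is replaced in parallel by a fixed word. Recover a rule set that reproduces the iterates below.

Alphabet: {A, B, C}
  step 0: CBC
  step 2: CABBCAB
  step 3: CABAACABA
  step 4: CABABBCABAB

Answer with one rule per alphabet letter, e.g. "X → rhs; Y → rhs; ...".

  step 3 ⇒ step 4: CABAACABA ⇒ CA·B·A·B·B·CA·B·A·B
    A ↦ B
    B ↦ A
    C ↦ CA

A->B, B->A, C->CA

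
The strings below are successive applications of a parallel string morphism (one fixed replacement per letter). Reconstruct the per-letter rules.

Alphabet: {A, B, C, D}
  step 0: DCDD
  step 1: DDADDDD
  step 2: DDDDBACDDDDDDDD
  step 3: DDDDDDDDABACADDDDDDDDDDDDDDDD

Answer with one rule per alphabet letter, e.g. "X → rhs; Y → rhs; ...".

A->BAC, B->A, C->A, D->DD

  step 2 ⇒ step 3: DDDDBACDDDDDDDD ⇒ DD·DD·DD·DD·A·BAC·A·DD·DD·DD·DD·DD·DD·DD·DD
    A ↦ BAC
    B ↦ A
    C ↦ A
    D ↦ DD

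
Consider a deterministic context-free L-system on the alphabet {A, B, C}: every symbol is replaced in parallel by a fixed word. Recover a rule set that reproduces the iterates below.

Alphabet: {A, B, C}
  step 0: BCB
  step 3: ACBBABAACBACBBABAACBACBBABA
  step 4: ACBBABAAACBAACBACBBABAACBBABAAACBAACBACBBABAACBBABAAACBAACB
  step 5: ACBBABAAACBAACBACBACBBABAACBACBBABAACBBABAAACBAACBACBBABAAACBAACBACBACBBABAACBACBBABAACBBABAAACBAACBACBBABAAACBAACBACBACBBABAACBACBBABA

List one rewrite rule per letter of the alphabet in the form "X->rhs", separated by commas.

A->ACB, B->A, C->BAB

  step 4 ⇒ step 5: ACBBABAAACBAACBACBBABAACBBABAAACBAACBACBBABAACBBABAAACBAACB ⇒ ACB·BAB·A·A·ACB·A·ACB·ACB·ACB·BAB·A·ACB·ACB·BAB·A·ACB·BAB·A·A·ACB·A·ACB·ACB·BAB·A·A·ACB·A·ACB·ACB·ACB·BAB·A·ACB·ACB·BAB·A·ACB·BAB·A·A·ACB·A·ACB·ACB·BAB·A·A·ACB·A·ACB·ACB·ACB·BAB·A·ACB·ACB·BAB·A
    A ↦ ACB
    B ↦ A
    C ↦ BAB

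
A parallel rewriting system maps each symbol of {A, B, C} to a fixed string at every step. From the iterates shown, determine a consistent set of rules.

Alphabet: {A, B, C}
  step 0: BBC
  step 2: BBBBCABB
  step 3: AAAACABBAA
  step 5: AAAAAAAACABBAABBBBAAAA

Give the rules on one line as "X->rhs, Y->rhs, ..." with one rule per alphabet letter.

  step 2 ⇒ step 3: BBBBCABB ⇒ A·A·A·A·CA·BB·A·A
    A ↦ BB
    B ↦ A
    C ↦ CA

A->BB, B->A, C->CA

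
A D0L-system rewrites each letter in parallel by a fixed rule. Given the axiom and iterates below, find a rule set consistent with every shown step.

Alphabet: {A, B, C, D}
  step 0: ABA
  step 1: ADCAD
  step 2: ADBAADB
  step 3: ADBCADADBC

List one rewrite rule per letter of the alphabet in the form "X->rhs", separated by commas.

  step 2 ⇒ step 3: ADBAADB ⇒ AD·B·C·AD·AD·B·C
    A ↦ AD
    B ↦ C
    D ↦ B
  step 1 ⇒ step 2: ADCAD ⇒ AD·B·A·AD·B
    C ↦ A

A->AD, B->C, C->A, D->B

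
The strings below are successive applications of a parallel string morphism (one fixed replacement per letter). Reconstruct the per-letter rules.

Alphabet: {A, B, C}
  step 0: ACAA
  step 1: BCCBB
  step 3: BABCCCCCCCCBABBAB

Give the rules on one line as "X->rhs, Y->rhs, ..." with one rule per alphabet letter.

  step 0 ⇒ step 1: ACAA ⇒ B·CC·B·B
    A ↦ B
    C ↦ CC
    B ↦ AB  (constrained at step 1)

A->B, B->AB, C->CC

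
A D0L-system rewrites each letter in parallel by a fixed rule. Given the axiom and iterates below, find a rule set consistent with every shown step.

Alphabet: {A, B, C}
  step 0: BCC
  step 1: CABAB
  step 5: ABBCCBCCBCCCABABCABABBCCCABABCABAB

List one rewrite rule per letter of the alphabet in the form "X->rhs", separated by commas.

  step 0 ⇒ step 1: BCC ⇒ C·AB·AB
    B ↦ C
    C ↦ AB
    A ↦ BC  (constrained at step 1)

A->BC, B->C, C->AB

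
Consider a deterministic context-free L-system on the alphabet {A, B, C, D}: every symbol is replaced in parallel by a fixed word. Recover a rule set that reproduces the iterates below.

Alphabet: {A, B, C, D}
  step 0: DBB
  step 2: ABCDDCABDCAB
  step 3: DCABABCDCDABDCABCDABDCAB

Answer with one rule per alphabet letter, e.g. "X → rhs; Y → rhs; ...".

  step 2 ⇒ step 3: ABCDDCABDCAB ⇒ DC·AB·AB·CD·CD·AB·DC·AB·CD·AB·DC·AB
    A ↦ DC
    B ↦ AB
    C ↦ AB
    D ↦ CD

A->DC, B->AB, C->AB, D->CD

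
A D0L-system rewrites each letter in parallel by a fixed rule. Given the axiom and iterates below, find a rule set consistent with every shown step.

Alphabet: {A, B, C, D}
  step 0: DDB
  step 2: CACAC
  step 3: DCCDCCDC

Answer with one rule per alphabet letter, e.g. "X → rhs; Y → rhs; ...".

  step 2 ⇒ step 3: CACAC ⇒ DC·C·DC·C·DC
    A ↦ C
    C ↦ DC
    B ↦ A  (constrained at step 0)
    D ↦ AB  (constrained at step 0)

A->C, B->A, C->DC, D->AB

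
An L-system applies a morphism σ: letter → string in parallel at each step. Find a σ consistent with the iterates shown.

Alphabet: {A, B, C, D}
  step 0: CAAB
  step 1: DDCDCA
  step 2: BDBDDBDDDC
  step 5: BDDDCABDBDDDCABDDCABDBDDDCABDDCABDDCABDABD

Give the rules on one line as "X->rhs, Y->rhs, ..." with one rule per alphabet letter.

A->DC, B->A, C->D, D->BD

  step 1 ⇒ step 2: DDCDCA ⇒ BD·BD·D·BD·D·DC
    A ↦ DC
    C ↦ D
    D ↦ BD
  step 0 ⇒ step 1: CAAB ⇒ D·DC·DC·A
    B ↦ A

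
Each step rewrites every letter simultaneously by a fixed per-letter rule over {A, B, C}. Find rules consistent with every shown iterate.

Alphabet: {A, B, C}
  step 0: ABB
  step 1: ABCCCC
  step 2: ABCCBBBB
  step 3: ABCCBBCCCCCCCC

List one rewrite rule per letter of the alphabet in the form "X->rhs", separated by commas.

A->AB, B->CC, C->B

  step 2 ⇒ step 3: ABCCBBBB ⇒ AB·CC·B·B·CC·CC·CC·CC
    A ↦ AB
    B ↦ CC
    C ↦ B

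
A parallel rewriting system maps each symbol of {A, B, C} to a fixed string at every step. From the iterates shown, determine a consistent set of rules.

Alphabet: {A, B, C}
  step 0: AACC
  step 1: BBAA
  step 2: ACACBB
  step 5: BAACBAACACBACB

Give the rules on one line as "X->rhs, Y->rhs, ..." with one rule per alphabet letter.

A->B, B->AC, C->A

  step 1 ⇒ step 2: BBAA ⇒ AC·AC·B·B
    A ↦ B
    B ↦ AC
  step 0 ⇒ step 1: AACC ⇒ B·B·A·A
    C ↦ A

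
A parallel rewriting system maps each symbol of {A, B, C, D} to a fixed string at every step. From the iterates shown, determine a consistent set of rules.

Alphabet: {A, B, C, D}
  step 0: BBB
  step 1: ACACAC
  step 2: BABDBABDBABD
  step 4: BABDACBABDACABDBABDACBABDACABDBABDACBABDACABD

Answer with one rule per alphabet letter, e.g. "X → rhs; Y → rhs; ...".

A->B, B->AC, C->ABD, D->BC

  step 1 ⇒ step 2: ACACAC ⇒ B·ABD·B·ABD·B·ABD
    A ↦ B
    C ↦ ABD
  step 0 ⇒ step 1: BBB ⇒ AC·AC·AC
    B ↦ AC
    D ↦ BC  (constrained at step 2)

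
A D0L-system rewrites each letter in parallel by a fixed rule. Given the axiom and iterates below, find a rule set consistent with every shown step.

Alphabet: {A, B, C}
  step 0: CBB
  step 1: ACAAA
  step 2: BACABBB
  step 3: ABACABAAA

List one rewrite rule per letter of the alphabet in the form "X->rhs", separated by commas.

A->B, B->A, C->ACA

  step 2 ⇒ step 3: BACABBB ⇒ A·B·ACA·B·A·A·A
    A ↦ B
    B ↦ A
    C ↦ ACA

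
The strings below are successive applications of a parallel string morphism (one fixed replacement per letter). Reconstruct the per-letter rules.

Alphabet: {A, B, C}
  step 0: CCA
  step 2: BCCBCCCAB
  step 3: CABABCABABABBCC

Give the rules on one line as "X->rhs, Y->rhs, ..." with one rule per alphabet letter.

A->BC, B->C, C->AB

  step 2 ⇒ step 3: BCCBCCCAB ⇒ C·AB·AB·C·AB·AB·AB·BC·C
    A ↦ BC
    B ↦ C
    C ↦ AB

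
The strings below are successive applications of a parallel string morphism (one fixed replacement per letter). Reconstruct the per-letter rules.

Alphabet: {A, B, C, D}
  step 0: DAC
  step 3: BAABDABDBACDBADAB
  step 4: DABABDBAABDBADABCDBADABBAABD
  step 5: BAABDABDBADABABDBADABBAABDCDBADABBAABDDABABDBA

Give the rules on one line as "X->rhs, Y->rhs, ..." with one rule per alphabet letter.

  step 4 ⇒ step 5: DABABDBAABDBADABCDBADABBAABD ⇒ BA·AB·D·AB·D·BA·D·AB·AB·D·BA·D·AB·BA·AB·D·CD·BA·D·AB·BA·AB·D·D·AB·AB·D·BA
    A ↦ AB
    B ↦ D
    C ↦ CD
    D ↦ BA

A->AB, B->D, C->CD, D->BA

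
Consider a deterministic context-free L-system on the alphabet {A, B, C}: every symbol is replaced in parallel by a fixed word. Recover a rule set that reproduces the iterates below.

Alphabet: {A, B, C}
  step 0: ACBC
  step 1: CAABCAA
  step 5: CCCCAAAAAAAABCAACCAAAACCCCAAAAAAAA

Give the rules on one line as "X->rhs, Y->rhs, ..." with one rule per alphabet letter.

A->C, B->BC, C->AA

  step 0 ⇒ step 1: ACBC ⇒ C·AA·BC·AA
    A ↦ C
    B ↦ BC
    C ↦ AA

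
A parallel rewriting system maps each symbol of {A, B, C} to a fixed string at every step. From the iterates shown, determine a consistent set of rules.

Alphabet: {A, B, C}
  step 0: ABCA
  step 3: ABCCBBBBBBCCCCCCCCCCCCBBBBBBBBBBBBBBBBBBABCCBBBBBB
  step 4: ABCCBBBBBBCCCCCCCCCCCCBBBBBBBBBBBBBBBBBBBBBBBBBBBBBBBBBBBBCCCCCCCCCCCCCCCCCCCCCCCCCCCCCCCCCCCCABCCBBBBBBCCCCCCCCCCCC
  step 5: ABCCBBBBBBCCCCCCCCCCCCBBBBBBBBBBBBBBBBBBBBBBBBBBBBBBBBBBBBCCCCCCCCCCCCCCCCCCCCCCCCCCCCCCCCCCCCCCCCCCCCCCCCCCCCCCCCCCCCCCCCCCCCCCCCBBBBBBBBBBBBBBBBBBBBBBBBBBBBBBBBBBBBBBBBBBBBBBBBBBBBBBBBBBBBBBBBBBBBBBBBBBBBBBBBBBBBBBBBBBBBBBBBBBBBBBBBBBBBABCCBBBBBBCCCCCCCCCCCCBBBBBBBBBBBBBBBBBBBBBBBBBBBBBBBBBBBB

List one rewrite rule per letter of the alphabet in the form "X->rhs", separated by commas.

A->AB, B->CC, C->BBB

  step 4 ⇒ step 5: ABCCBBBBBBCCCCCCCCCCCCBBBBBBBBBBBBBBBBBBBBBBBBBBBBBBBBBBBBCCCCCCCCCCCCCCCCCCCCCCCCCCCCCCCCCCCCABCCBBBBBBCCCCCCCCCCCC ⇒ AB·CC·BBB·BBB·CC·CC·CC·CC·CC·CC·BBB·BBB·BBB·BBB·BBB·BBB·BBB·BBB·BBB·BBB·BBB·BBB·CC·CC·CC·CC·CC·CC·CC·CC·CC·CC·CC·CC·CC·CC·CC·CC·CC·CC·CC·CC·CC·CC·CC·CC·CC·CC·CC·CC·CC·CC·CC·CC·CC·CC·CC·CC·BBB·BBB·BBB·BBB·BBB·BBB·BBB·BBB·BBB·BBB·BBB·BBB·BBB·BBB·BBB·BBB·BBB·BBB·BBB·BBB·BBB·BBB·BBB·BBB·BBB·BBB·BBB·BBB·BBB·BBB·BBB·BBB·BBB·BBB·BBB·BBB·AB·CC·BBB·BBB·CC·CC·CC·CC·CC·CC·BBB·BBB·BBB·BBB·BBB·BBB·BBB·BBB·BBB·BBB·BBB·BBB
    A ↦ AB
    B ↦ CC
    C ↦ BBB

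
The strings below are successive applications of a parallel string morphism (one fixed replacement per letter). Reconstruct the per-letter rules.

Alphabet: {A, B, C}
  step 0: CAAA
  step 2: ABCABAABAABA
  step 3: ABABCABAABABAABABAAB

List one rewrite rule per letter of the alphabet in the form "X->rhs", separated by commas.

  step 2 ⇒ step 3: ABCABAABAABA ⇒ AB·A·BC·AB·A·AB·AB·A·AB·AB·A·AB
    A ↦ AB
    B ↦ A
    C ↦ BC

A->AB, B->A, C->BC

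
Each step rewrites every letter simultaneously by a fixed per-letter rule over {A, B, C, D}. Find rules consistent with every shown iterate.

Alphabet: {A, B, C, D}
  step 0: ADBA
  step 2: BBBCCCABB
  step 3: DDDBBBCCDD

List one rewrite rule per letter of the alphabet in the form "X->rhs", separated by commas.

  step 2 ⇒ step 3: BBBCCCABB ⇒ D·D·D·B·B·B·CC·D·D
    A ↦ CC
    B ↦ D
    C ↦ B
    D ↦ CA  (constrained at step 0)

A->CC, B->D, C->B, D->CA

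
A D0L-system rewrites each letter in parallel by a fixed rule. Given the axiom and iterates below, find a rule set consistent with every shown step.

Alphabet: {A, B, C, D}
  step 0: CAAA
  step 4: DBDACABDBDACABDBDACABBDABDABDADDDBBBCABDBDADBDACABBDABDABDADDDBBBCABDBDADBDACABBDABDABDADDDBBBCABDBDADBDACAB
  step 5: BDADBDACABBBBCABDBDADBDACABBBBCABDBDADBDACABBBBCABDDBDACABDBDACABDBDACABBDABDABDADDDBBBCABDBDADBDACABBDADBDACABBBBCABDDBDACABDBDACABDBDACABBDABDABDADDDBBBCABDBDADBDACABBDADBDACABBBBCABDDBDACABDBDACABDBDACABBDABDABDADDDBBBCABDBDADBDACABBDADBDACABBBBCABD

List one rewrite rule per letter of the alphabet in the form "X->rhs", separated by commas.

A->CAB, B->D, C->BBB, D->BDA

  step 4 ⇒ step 5: DBDACABDBDACABDBDACABBDABDABDADDDBBBCABDBDADBDACABBDABDABDADDDBBBCABDBDADBDACABBDABDABDADDDBBBCABDBDADBDACAB ⇒ BDA·D·BDA·CAB·BBB·CAB·D·BDA·D·BDA·CAB·BBB·CAB·D·BDA·D·BDA·CAB·BBB·CAB·D·D·BDA·CAB·D·BDA·CAB·D·BDA·CAB·BDA·BDA·BDA·D·D·D·BBB·CAB·D·BDA·D·BDA·CAB·BDA·D·BDA·CAB·BBB·CAB·D·D·BDA·CAB·D·BDA·CAB·D·BDA·CAB·BDA·BDA·BDA·D·D·D·BBB·CAB·D·BDA·D·BDA·CAB·BDA·D·BDA·CAB·BBB·CAB·D·D·BDA·CAB·D·BDA·CAB·D·BDA·CAB·BDA·BDA·BDA·D·D·D·BBB·CAB·D·BDA·D·BDA·CAB·BDA·D·BDA·CAB·BBB·CAB·D
    A ↦ CAB
    B ↦ D
    C ↦ BBB
    D ↦ BDA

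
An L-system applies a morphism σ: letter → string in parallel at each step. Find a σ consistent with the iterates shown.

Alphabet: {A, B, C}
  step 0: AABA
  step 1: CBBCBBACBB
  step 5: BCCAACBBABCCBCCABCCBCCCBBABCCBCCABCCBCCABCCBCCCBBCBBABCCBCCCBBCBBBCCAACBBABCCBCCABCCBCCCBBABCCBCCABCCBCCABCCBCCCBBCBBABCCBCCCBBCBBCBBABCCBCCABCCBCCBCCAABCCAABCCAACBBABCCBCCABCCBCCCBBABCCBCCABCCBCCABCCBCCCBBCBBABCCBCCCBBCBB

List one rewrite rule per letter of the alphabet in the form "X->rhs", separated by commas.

  step 0 ⇒ step 1: AABA ⇒ CBB·CBB·A·CBB
    A ↦ CBB
    B ↦ A
    C ↦ BCC  (constrained at step 1)

A->CBB, B->A, C->BCC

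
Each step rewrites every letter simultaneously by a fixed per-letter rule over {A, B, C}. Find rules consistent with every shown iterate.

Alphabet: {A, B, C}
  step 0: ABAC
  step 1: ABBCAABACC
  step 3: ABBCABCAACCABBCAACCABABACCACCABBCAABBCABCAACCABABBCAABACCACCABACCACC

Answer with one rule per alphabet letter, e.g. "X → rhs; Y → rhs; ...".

  step 0 ⇒ step 1: ABAC ⇒ AB·BCA·AB·ACC
    A ↦ AB
    B ↦ BCA
    C ↦ ACC

A->AB, B->BCA, C->ACC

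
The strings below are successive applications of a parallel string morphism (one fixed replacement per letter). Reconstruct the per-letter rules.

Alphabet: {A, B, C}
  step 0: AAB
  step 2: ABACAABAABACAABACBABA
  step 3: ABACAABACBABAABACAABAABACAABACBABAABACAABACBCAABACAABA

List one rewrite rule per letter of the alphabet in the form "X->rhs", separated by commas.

A->ABA, B->CA, C->CB

  step 2 ⇒ step 3: ABACAABAABACAABACBABA ⇒ ABA·CA·ABA·CB·ABA·ABA·CA·ABA·ABA·CA·ABA·CB·ABA·ABA·CA·ABA·CB·CA·ABA·CA·ABA
    A ↦ ABA
    B ↦ CA
    C ↦ CB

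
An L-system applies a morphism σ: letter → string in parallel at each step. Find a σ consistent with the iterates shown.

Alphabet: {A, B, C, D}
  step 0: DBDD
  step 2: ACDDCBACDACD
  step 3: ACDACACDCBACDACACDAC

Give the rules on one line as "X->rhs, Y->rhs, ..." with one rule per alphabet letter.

A->AC, B->CB, C->D, D->AC

  step 2 ⇒ step 3: ACDDCBACDACD ⇒ AC·D·AC·AC·D·CB·AC·D·AC·AC·D·AC
    A ↦ AC
    B ↦ CB
    C ↦ D
    D ↦ AC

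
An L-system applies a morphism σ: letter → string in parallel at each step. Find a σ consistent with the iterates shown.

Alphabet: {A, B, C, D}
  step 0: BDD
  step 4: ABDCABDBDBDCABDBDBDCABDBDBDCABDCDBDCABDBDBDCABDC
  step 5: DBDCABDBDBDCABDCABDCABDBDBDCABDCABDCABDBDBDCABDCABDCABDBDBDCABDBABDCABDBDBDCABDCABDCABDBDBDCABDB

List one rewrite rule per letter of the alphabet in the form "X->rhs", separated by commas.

A->DB, B->DC, C->DB, D->AB

  step 4 ⇒ step 5: ABDCABDBDBDCABDBDBDCABDBDBDCABDCDBDCABDBDBDCABDC ⇒ DB·DC·AB·DB·DB·DC·AB·DC·AB·DC·AB·DB·DB·DC·AB·DC·AB·DC·AB·DB·DB·DC·AB·DC·AB·DC·AB·DB·DB·DC·AB·DB·AB·DC·AB·DB·DB·DC·AB·DC·AB·DC·AB·DB·DB·DC·AB·DB
    A ↦ DB
    B ↦ DC
    C ↦ DB
    D ↦ AB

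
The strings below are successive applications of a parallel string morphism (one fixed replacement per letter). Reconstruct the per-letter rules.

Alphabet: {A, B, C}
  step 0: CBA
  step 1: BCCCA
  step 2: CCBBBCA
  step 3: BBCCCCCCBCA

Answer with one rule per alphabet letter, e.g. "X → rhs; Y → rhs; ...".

A->CA, B->CC, C->B

  step 2 ⇒ step 3: CCBBBCA ⇒ B·B·CC·CC·CC·B·CA
    A ↦ CA
    B ↦ CC
    C ↦ B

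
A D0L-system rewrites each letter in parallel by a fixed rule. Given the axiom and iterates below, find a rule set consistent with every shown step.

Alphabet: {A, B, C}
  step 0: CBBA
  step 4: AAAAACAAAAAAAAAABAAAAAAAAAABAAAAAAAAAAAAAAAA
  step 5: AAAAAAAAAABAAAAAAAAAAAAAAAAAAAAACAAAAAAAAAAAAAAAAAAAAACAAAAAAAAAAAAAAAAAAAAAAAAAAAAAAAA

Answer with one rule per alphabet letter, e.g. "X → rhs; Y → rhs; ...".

A->AA, B->AC, C->B

  step 4 ⇒ step 5: AAAAACAAAAAAAAAABAAAAAAAAAABAAAAAAAAAAAAAAAA ⇒ AA·AA·AA·AA·AA·B·AA·AA·AA·AA·AA·AA·AA·AA·AA·AA·AC·AA·AA·AA·AA·AA·AA·AA·AA·AA·AA·AC·AA·AA·AA·AA·AA·AA·AA·AA·AA·AA·AA·AA·AA·AA·AA·AA
    A ↦ AA
    B ↦ AC
    C ↦ B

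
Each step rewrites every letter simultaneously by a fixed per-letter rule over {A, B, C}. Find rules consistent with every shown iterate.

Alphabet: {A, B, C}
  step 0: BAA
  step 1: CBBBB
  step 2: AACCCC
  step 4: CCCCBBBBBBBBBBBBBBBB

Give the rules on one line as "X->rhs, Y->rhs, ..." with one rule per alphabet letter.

A->BB, B->C, C->AA

  step 1 ⇒ step 2: CBBBB ⇒ AA·C·C·C·C
    B ↦ C
    C ↦ AA
  step 0 ⇒ step 1: BAA ⇒ C·BB·BB
    A ↦ BB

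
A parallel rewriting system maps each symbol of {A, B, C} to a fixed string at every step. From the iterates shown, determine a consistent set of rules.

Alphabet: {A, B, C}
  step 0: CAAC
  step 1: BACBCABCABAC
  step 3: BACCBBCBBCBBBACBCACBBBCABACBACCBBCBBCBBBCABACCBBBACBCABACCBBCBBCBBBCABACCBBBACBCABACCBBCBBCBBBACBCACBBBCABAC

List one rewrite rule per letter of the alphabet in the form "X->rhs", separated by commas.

A->BCA, B->CBB, C->BAC

  step 0 ⇒ step 1: CAAC ⇒ BAC·BCA·BCA·BAC
    A ↦ BCA
    C ↦ BAC
    B ↦ CBB  (constrained at step 1)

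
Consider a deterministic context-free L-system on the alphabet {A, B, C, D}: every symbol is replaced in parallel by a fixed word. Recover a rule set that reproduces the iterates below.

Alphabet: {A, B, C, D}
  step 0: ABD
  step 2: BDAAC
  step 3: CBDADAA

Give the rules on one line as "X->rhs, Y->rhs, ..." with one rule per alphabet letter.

A->DA, B->C, C->A, D->B

  step 2 ⇒ step 3: BDAAC ⇒ C·B·DA·DA·A
    A ↦ DA
    B ↦ C
    C ↦ A
    D ↦ B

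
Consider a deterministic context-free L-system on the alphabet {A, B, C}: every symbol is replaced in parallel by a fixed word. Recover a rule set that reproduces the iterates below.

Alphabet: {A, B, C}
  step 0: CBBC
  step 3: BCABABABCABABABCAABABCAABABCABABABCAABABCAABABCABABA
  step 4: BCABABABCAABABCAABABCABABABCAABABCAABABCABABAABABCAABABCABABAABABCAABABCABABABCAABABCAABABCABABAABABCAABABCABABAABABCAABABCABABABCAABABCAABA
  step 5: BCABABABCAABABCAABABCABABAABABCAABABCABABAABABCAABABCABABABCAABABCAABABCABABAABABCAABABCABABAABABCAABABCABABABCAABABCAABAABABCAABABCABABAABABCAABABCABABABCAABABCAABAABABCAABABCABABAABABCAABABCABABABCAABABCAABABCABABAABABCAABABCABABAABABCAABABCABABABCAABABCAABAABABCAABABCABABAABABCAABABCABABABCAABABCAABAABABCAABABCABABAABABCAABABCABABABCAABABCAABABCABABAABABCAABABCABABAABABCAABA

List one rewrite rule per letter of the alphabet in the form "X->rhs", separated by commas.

A->ABA, B->BCA, C->B

  step 4 ⇒ step 5: BCABABABCAABABCAABABCABABABCAABABCAABABCABABAABABCAABABCABABAABABCAABABCABABABCAABABCAABABCABABAABABCAABABCABABAABABCAABABCABABABCAABABCAABA ⇒ BCA·B·ABA·BCA·ABA·BCA·ABA·BCA·B·ABA·ABA·BCA·ABA·BCA·B·ABA·ABA·BCA·ABA·BCA·B·ABA·BCA·ABA·BCA·ABA·BCA·B·ABA·ABA·BCA·ABA·BCA·B·ABA·ABA·BCA·ABA·BCA·B·ABA·BCA·ABA·BCA·ABA·ABA·BCA·ABA·BCA·B·ABA·ABA·BCA·ABA·BCA·B·ABA·BCA·ABA·BCA·ABA·ABA·BCA·ABA·BCA·B·ABA·ABA·BCA·ABA·BCA·B·ABA·BCA·ABA·BCA·ABA·BCA·B·ABA·ABA·BCA·ABA·BCA·B·ABA·ABA·BCA·ABA·BCA·B·ABA·BCA·ABA·BCA·ABA·ABA·BCA·ABA·BCA·B·ABA·ABA·BCA·ABA·BCA·B·ABA·BCA·ABA·BCA·ABA·ABA·BCA·ABA·BCA·B·ABA·ABA·BCA·ABA·BCA·B·ABA·BCA·ABA·BCA·ABA·BCA·B·ABA·ABA·BCA·ABA·BCA·B·ABA·ABA·BCA·ABA
    A ↦ ABA
    B ↦ BCA
    C ↦ B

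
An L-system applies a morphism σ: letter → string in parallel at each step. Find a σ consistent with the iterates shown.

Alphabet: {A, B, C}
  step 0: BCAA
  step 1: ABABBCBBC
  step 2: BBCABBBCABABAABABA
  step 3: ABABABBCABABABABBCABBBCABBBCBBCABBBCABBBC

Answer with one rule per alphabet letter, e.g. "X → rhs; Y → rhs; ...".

A->BBC, B->AB, C->A

  step 2 ⇒ step 3: BBCABBBCABABAABABA ⇒ AB·AB·A·BBC·AB·AB·AB·A·BBC·AB·BBC·AB·BBC·BBC·AB·BBC·AB·BBC
    A ↦ BBC
    B ↦ AB
    C ↦ A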